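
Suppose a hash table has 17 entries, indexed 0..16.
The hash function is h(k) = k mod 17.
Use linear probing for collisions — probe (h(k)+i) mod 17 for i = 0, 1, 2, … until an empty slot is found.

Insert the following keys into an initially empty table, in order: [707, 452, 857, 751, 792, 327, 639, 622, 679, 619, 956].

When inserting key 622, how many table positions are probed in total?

5

707: h=10 -> slot 10
452: h=10, probe 10,11 -> slot 11
857: h=7 -> slot 7
751: h=3 -> slot 3
792: h=10, probe 10,11,12 -> slot 12
327: h=4 -> slot 4
639: h=10, probe 10,11,12,13 -> slot 13
622: h=10, probe 10,11,12,13,14 -> slot 14
679: h=16 -> slot 16
619: h=7, probe 7,8 -> slot 8
956: h=4, probe 4,5 -> slot 5
Table: [∅, ∅, ∅, 751, 327, 956, ∅, 857, 619, ∅, 707, 452, 792, 639, 622, ∅, 679]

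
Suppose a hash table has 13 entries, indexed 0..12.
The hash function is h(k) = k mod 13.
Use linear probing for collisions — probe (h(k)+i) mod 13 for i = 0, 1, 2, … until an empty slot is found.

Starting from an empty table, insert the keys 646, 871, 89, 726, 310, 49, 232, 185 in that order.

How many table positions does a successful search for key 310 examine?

Insert 646: h=9, slot 9 empty → index 9.
Insert 871: h=0, slot 0 empty → index 0.
Insert 89: h=11, slot 11 empty → index 11.
Insert 726: h=11, slot 11 occupied → index 12.
Insert 310: h=11, slots 11,12,0 occupied → index 1.
Insert 49: h=10, slot 10 empty → index 10.
Insert 232: h=11, slots 11,12,0,1 occupied → index 2.
Insert 185: h=3, slot 3 empty → index 3.
Table: [871, 310, 232, 185, -, -, -, -, -, 646, 49, 89, 726]
Lookup 310: h=11, probe 11,12,0,1 → found at 1.

4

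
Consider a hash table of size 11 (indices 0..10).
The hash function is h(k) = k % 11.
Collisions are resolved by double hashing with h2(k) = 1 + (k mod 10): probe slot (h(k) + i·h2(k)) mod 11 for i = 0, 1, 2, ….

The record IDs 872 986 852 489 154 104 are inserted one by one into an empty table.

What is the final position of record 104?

10

Insert 872: h=3, slot 3 empty → index 3.
Insert 986: h=7, slot 7 empty → index 7.
Insert 852: h=5, slot 5 empty → index 5.
Insert 489: h=5, h2=10, slot 5 occupied → index 4.
Insert 154: h=0, slot 0 empty → index 0.
Insert 104: h=5, h2=5, slot 5 occupied → index 10.
Table: [154, ., ., 872, 489, 852, ., 986, ., ., 104]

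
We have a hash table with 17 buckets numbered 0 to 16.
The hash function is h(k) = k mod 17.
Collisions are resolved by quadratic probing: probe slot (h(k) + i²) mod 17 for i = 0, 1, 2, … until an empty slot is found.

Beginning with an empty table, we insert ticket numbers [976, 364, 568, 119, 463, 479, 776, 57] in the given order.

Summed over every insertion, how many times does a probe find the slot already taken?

4

976 hashes to 7; slot 7 is free => place at 7.
364 hashes to 7; 7 taken => place at 8.
568 hashes to 7; 7,8 taken => place at 11.
119 hashes to 0; slot 0 is free => place at 0.
463 hashes to 4; slot 4 is free => place at 4.
479 hashes to 3; slot 3 is free => place at 3.
776 hashes to 11; 11 taken => place at 12.
57 hashes to 6; slot 6 is free => place at 6.
Table: [119, —, —, 479, 463, —, 57, 976, 364, —, —, 568, 776, —, —, —, —]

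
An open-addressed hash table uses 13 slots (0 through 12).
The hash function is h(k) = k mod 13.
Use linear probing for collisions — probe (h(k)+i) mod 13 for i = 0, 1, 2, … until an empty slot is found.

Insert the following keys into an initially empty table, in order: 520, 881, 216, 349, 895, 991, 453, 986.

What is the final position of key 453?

520: h=0 → slot 0
881: h=10 → slot 10
216: h=8 → slot 8
349: h=11 → slot 11
895: h=11, probe 11,12 → slot 12
991: h=3 → slot 3
453: h=11, probe 11,12,0,1 → slot 1
986: h=11, probe 11,12,0,1,2 → slot 2
Table: [520, 453, 986, 991, ., ., ., ., 216, ., 881, 349, 895]

1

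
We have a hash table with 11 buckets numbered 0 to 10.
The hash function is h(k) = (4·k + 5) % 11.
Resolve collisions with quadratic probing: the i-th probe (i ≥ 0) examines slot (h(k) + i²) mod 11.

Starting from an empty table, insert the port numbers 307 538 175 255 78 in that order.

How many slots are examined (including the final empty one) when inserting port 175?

307: h=1 -> slot 1
538: h=1, probe 1,2 -> slot 2
175: h=1, probe 1,2,5 -> slot 5
255: h=2, probe 2,3 -> slot 3
78: h=9 -> slot 9
Table: [—, 307, 538, 255, —, 175, —, —, —, 78, —]

3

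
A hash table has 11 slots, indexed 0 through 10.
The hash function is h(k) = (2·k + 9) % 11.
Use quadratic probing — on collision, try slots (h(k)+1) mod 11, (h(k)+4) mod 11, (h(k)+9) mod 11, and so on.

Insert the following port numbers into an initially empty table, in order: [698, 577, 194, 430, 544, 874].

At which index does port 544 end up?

Insert 698: h=8, slot 8 empty → index 8.
Insert 577: h=8, slot 8 occupied → index 9.
Insert 194: h=1, slot 1 empty → index 1.
Insert 430: h=0, slot 0 empty → index 0.
Insert 544: h=8, slots 8,9,1 occupied → index 6.
Insert 874: h=8, slots 8,9,1,6 occupied → index 2.
Table: [430, 194, 874, _, _, _, 544, _, 698, 577, _]

6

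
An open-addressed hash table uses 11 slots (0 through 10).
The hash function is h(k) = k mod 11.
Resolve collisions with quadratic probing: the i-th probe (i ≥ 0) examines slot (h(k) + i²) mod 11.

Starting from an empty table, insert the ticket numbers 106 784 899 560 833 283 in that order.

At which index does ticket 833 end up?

9

106: h=7 -> slot 7
784: h=3 -> slot 3
899: h=8 -> slot 8
560: h=10 -> slot 10
833: h=8, probe 8,9 -> slot 9
283: h=8, probe 8,9,1 -> slot 1
Table: [_, 283, _, 784, _, _, _, 106, 899, 833, 560]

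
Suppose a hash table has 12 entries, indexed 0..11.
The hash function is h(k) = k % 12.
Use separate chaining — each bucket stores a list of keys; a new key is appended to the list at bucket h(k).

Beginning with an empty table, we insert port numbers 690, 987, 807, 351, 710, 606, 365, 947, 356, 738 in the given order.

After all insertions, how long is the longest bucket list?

3

690 → bucket 6
987 → bucket 3
807 → bucket 3 (collision)
351 → bucket 3 (collision)
710 → bucket 2
606 → bucket 6 (collision)
365 → bucket 5
947 → bucket 11
356 → bucket 8
738 → bucket 6 (collision)
Final buckets:
0: _
1: _
2: 710
3: 987 -> 807 -> 351
4: _
5: 365
6: 690 -> 606 -> 738
7: _
8: 356
9: _
10: _
11: 947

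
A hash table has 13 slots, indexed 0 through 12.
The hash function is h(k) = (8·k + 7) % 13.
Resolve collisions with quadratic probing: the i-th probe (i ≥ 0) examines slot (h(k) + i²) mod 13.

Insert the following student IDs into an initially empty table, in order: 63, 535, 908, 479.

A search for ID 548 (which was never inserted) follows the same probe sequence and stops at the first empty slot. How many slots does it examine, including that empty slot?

63 hashes to 4; slot 4 is free → place at 4.
535 hashes to 10; slot 10 is free → place at 10.
908 hashes to 4; 4 taken → place at 5.
479 hashes to 4; 4,5 taken → place at 8.
Table: [_, _, _, _, 63, 908, _, _, 479, _, 535, _, _]
Lookup 548: h=10, probe 10,11 → slot 11 empty, not found.

2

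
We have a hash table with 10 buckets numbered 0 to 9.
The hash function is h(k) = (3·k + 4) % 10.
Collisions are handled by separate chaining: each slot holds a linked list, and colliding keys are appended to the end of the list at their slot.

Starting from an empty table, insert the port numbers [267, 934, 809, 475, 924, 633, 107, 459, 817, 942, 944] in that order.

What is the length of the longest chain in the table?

267 → bucket 5
934 → bucket 6
809 → bucket 1
475 → bucket 9
924 → bucket 6 (collision)
633 → bucket 3
107 → bucket 5 (collision)
459 → bucket 1 (collision)
817 → bucket 5 (collision)
942 → bucket 0
944 → bucket 6 (collision)
Final buckets:
0: 942
1: 809 -> 459
2: _
3: 633
4: _
5: 267 -> 107 -> 817
6: 934 -> 924 -> 944
7: _
8: _
9: 475

3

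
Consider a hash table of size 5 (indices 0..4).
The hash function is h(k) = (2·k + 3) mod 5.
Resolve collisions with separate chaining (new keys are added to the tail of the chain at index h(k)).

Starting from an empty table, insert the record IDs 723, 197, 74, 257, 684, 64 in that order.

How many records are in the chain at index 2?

2

723 → bucket 4
197 → bucket 2
74 → bucket 1
257 → bucket 2 (collision)
684 → bucket 1 (collision)
64 → bucket 1 (collision)
Final buckets:
0: ∅
1: 74 -> 684 -> 64
2: 197 -> 257
3: ∅
4: 723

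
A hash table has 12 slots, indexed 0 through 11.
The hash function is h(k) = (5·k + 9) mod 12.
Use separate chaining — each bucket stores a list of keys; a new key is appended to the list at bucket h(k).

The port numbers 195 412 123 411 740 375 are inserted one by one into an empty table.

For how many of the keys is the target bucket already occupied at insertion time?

3

195 -> bucket 0
412 -> bucket 5
123 -> bucket 0 (collision)
411 -> bucket 0 (collision)
740 -> bucket 1
375 -> bucket 0 (collision)
Final buckets:
0: 195 -> 123 -> 411 -> 375
1: 740
2: _
3: _
4: _
5: 412
6: _
7: _
8: _
9: _
10: _
11: _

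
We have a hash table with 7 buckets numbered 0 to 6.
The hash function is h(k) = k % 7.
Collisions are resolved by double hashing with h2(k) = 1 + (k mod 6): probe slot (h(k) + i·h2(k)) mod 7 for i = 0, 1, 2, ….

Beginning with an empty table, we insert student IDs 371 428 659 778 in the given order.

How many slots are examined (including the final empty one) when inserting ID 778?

Insert 371: h=0, slot 0 empty → index 0.
Insert 428: h=1, slot 1 empty → index 1.
Insert 659: h=1, h2=6, slots 1,0 occupied → index 6.
Insert 778: h=1, h2=5, slots 1,6 occupied → index 4.
Table: [371, 428, _, _, 778, _, 659]

3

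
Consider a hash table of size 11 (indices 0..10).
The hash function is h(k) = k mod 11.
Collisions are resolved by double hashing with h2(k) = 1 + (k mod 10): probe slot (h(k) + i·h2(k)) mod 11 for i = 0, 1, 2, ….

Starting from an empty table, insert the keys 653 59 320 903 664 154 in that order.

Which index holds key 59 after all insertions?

Insert 653: h=4, slot 4 empty -> index 4.
Insert 59: h=4, h2=10, slot 4 occupied -> index 3.
Insert 320: h=1, slot 1 empty -> index 1.
Insert 903: h=1, h2=4, slot 1 occupied -> index 5.
Insert 664: h=4, h2=5, slot 4 occupied -> index 9.
Insert 154: h=0, slot 0 empty -> index 0.
Table: [154, 320, -, 59, 653, 903, -, -, -, 664, -]

3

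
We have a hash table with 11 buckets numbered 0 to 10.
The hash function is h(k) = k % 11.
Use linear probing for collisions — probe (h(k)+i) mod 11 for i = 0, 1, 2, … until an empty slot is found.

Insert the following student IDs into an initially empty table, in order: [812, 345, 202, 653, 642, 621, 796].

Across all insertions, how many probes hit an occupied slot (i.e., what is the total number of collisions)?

812: h=9 -> slot 9
345: h=4 -> slot 4
202: h=4, probe 4,5 -> slot 5
653: h=4, probe 4,5,6 -> slot 6
642: h=4, probe 4,5,6,7 -> slot 7
621: h=5, probe 5,6,7,8 -> slot 8
796: h=4, probe 4,5,6,7,8,9,10 -> slot 10
Table: [., ., ., ., 345, 202, 653, 642, 621, 812, 796]

15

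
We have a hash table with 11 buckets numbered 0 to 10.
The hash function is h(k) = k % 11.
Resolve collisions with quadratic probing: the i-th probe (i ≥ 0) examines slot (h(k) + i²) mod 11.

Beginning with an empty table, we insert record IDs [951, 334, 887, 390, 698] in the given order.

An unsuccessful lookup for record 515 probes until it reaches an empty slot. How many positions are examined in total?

2

951 hashes to 5; slot 5 is free → place at 5.
334 hashes to 4; slot 4 is free → place at 4.
887 hashes to 7; slot 7 is free → place at 7.
390 hashes to 5; 5 taken → place at 6.
698 hashes to 5; 5,6 taken → place at 9.
Table: [-, -, -, -, 334, 951, 390, 887, -, 698, -]
Lookup 515: h=9, probe 9,10 → slot 10 empty, not found.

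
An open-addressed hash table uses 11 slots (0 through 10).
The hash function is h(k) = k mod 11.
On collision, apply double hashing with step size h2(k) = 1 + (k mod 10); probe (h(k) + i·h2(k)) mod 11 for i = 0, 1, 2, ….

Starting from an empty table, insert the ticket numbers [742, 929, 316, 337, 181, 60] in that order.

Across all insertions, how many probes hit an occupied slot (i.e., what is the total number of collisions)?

742: h=5 → slot 5
929: h=5, h2=10, probe 5,4 → slot 4
316: h=8 → slot 8
337: h=7 → slot 7
181: h=5, h2=2, probe 5,7,9 → slot 9
60: h=5, h2=1, probe 5,6 → slot 6
Table: [., ., ., ., 929, 742, 60, 337, 316, 181, .]

4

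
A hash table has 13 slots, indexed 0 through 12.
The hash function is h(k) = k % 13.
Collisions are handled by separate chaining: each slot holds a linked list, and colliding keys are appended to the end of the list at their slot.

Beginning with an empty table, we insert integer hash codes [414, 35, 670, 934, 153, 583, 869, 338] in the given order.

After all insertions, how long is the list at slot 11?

4

Insert 414: h=11, bucket 11 empty -> new chain.
Insert 35: h=9, bucket 9 empty -> new chain.
Insert 670: h=7, bucket 7 empty -> new chain.
Insert 934: h=11, bucket 11 nonempty -> append to chain.
Insert 153: h=10, bucket 10 empty -> new chain.
Insert 583: h=11, bucket 11 nonempty -> append to chain.
Insert 869: h=11, bucket 11 nonempty -> append to chain.
Insert 338: h=0, bucket 0 empty -> new chain.
Final buckets:
0: 338
1: ∅
2: ∅
3: ∅
4: ∅
5: ∅
6: ∅
7: 670
8: ∅
9: 35
10: 153
11: 414 -> 934 -> 583 -> 869
12: ∅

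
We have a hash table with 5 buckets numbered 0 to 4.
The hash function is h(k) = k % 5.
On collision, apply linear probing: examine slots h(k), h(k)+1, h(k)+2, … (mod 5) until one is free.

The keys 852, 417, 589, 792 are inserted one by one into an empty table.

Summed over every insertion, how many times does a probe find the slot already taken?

852 hashes to 2; slot 2 is free -> place at 2.
417 hashes to 2; 2 taken -> place at 3.
589 hashes to 4; slot 4 is free -> place at 4.
792 hashes to 2; 2,3,4 taken -> place at 0.
Table: [792, -, 852, 417, 589]

4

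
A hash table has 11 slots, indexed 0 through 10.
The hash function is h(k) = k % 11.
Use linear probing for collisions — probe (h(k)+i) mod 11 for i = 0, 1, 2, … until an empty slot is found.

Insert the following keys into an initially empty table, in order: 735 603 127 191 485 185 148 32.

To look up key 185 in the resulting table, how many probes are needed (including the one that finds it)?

735: h=9 → slot 9
603: h=9, probe 9,10 → slot 10
127: h=6 → slot 6
191: h=4 → slot 4
485: h=1 → slot 1
185: h=9, probe 9,10,0 → slot 0
148: h=5 → slot 5
32: h=10, probe 10,0,1,2 → slot 2
Table: [185, 485, 32, _, 191, 148, 127, _, _, 735, 603]
Lookup 185: h=9, probe 9,10,0 → found at 0.

3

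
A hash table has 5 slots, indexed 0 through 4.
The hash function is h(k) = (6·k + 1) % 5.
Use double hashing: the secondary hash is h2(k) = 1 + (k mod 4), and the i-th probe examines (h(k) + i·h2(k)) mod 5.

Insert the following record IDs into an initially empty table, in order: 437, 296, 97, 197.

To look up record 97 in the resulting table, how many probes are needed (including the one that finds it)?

2

437: h=3 => slot 3
296: h=2 => slot 2
97: h=3, h2=2, probe 3,0 => slot 0
197: h=3, h2=2, probe 3,0,2,4 => slot 4
Table: [97, _, 296, 437, 197]
Lookup 97: h=3, h2=2, probe 3,0 → found at 0.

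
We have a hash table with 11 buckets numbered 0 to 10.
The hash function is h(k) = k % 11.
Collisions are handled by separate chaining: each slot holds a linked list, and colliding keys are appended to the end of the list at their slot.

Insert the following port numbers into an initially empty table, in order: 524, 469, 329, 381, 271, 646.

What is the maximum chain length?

Insert 524: h=7, bucket 7 empty → new chain.
Insert 469: h=7, bucket 7 nonempty → append to chain.
Insert 329: h=10, bucket 10 empty → new chain.
Insert 381: h=7, bucket 7 nonempty → append to chain.
Insert 271: h=7, bucket 7 nonempty → append to chain.
Insert 646: h=8, bucket 8 empty → new chain.
Final buckets:
0: -
1: -
2: -
3: -
4: -
5: -
6: -
7: 524 -> 469 -> 381 -> 271
8: 646
9: -
10: 329

4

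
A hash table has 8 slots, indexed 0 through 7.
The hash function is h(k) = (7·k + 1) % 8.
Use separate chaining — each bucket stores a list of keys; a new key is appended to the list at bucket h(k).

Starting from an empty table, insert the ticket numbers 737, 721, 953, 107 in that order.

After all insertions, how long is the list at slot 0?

Insert 737: h=0, bucket 0 empty → new chain.
Insert 721: h=0, bucket 0 nonempty → append to chain.
Insert 953: h=0, bucket 0 nonempty → append to chain.
Insert 107: h=6, bucket 6 empty → new chain.
Final buckets:
0: 737 -> 721 -> 953
1: .
2: .
3: .
4: .
5: .
6: 107
7: .

3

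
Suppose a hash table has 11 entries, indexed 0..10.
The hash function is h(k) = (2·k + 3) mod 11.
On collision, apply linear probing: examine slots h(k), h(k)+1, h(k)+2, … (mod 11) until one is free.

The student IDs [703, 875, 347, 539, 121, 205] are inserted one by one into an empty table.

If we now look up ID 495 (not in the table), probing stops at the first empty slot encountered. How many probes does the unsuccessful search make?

6

703 hashes to 1; slot 1 is free → place at 1.
875 hashes to 4; slot 4 is free → place at 4.
347 hashes to 4; 4 taken → place at 5.
539 hashes to 3; slot 3 is free → place at 3.
121 hashes to 3; 3,4,5 taken → place at 6.
205 hashes to 6; 6 taken → place at 7.
Table: [∅, 703, ∅, 539, 875, 347, 121, 205, ∅, ∅, ∅]
Lookup 495: h=3, probe 3,4,5,6,7,8 → slot 8 empty, not found.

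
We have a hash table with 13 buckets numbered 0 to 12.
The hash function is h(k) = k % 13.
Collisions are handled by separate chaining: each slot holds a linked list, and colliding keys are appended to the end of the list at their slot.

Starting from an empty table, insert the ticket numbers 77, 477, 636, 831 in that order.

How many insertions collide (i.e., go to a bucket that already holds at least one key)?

77 -> bucket 12
477 -> bucket 9
636 -> bucket 12 (collision)
831 -> bucket 12 (collision)
Final buckets:
0: _
1: _
2: _
3: _
4: _
5: _
6: _
7: _
8: _
9: 477
10: _
11: _
12: 77 -> 636 -> 831

2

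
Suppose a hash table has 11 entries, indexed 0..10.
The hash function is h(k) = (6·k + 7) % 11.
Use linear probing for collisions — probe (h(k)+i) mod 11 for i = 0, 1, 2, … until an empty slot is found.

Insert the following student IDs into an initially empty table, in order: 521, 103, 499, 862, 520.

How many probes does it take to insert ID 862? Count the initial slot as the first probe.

4

521 hashes to 9; slot 9 is free -> place at 9.
103 hashes to 9; 9 taken -> place at 10.
499 hashes to 9; 9,10 taken -> place at 0.
862 hashes to 9; 9,10,0 taken -> place at 1.
520 hashes to 3; slot 3 is free -> place at 3.
Table: [499, 862, _, 520, _, _, _, _, _, 521, 103]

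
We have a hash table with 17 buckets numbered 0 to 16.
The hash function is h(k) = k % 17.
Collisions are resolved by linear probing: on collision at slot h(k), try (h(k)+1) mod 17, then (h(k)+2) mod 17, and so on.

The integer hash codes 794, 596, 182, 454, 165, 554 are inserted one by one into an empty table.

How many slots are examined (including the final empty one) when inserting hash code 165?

4

794: h=12 → slot 12
596: h=1 → slot 1
182: h=12, probe 12,13 → slot 13
454: h=12, probe 12,13,14 → slot 14
165: h=12, probe 12,13,14,15 → slot 15
554: h=10 → slot 10
Table: [-, 596, -, -, -, -, -, -, -, -, 554, -, 794, 182, 454, 165, -]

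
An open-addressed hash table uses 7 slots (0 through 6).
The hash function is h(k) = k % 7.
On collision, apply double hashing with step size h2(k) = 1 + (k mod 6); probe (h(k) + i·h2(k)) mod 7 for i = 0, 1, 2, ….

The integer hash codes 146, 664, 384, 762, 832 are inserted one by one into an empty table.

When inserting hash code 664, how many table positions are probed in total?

2

146 hashes to 6; slot 6 is free → place at 6.
664 hashes to 6, h2=5; 6 taken → place at 4.
384 hashes to 6, h2=1; 6 taken → place at 0.
762 hashes to 6, h2=1; 6,0 taken → place at 1.
832 hashes to 6, h2=5; 6,4 taken → place at 2.
Table: [384, 762, 832, —, 664, —, 146]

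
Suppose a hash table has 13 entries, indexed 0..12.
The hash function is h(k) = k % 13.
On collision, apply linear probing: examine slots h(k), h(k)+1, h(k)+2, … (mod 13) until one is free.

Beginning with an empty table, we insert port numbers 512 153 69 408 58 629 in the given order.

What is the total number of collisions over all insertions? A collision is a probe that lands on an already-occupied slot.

512 hashes to 5; slot 5 is free => place at 5.
153 hashes to 10; slot 10 is free => place at 10.
69 hashes to 4; slot 4 is free => place at 4.
408 hashes to 5; 5 taken => place at 6.
58 hashes to 6; 6 taken => place at 7.
629 hashes to 5; 5,6,7 taken => place at 8.
Table: [-, -, -, -, 69, 512, 408, 58, 629, -, 153, -, -]

5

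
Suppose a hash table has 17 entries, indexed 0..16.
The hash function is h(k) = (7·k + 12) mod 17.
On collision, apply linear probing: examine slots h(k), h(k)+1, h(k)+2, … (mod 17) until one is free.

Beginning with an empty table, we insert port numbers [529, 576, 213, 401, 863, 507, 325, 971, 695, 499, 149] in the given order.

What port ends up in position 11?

971

529: h=9 -> slot 9
576: h=15 -> slot 15
213: h=7 -> slot 7
401: h=14 -> slot 14
863: h=1 -> slot 1
507: h=8 -> slot 8
325: h=9, probe 9,10 -> slot 10
971: h=9, probe 9,10,11 -> slot 11
695: h=15, probe 15,16 -> slot 16
499: h=3 -> slot 3
149: h=1, probe 1,2 -> slot 2
Table: [_, 863, 149, 499, _, _, _, 213, 507, 529, 325, 971, _, _, 401, 576, 695]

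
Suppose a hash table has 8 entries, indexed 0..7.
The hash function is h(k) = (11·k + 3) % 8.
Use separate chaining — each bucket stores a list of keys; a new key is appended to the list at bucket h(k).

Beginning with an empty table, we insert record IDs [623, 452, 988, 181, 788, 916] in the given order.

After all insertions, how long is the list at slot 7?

Insert 623: h=0, bucket 0 empty → new chain.
Insert 452: h=7, bucket 7 empty → new chain.
Insert 988: h=7, bucket 7 nonempty → append to chain.
Insert 181: h=2, bucket 2 empty → new chain.
Insert 788: h=7, bucket 7 nonempty → append to chain.
Insert 916: h=7, bucket 7 nonempty → append to chain.
Final buckets:
0: 623
1: _
2: 181
3: _
4: _
5: _
6: _
7: 452 -> 988 -> 788 -> 916

4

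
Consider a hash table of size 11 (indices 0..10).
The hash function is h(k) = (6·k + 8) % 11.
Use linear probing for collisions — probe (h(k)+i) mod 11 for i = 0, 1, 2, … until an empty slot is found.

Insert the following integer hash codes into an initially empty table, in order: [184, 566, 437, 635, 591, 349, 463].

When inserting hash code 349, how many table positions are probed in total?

6

184: h=1 => slot 1
566: h=5 => slot 5
437: h=1, probe 1,2 => slot 2
635: h=1, probe 1,2,3 => slot 3
591: h=1, probe 1,2,3,4 => slot 4
349: h=1, probe 1,2,3,4,5,6 => slot 6
463: h=3, probe 3,4,5,6,7 => slot 7
Table: [∅, 184, 437, 635, 591, 566, 349, 463, ∅, ∅, ∅]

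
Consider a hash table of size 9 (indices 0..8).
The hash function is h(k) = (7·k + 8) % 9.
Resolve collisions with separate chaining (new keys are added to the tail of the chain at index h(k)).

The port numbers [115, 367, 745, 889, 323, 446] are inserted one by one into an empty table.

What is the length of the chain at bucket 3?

4

115 → bucket 3
367 → bucket 3 (collision)
745 → bucket 3 (collision)
889 → bucket 3 (collision)
323 → bucket 1
446 → bucket 7
Final buckets:
0: _
1: 323
2: _
3: 115 -> 367 -> 745 -> 889
4: _
5: _
6: _
7: 446
8: _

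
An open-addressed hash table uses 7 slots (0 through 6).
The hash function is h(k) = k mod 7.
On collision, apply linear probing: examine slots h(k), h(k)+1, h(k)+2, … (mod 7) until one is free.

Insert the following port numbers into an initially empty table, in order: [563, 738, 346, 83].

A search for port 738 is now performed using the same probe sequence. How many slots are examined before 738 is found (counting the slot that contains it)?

2

Insert 563: h=3, slot 3 empty => index 3.
Insert 738: h=3, slot 3 occupied => index 4.
Insert 346: h=3, slots 3,4 occupied => index 5.
Insert 83: h=6, slot 6 empty => index 6.
Table: [_, _, _, 563, 738, 346, 83]
Lookup 738: h=3, probe 3,4 → found at 4.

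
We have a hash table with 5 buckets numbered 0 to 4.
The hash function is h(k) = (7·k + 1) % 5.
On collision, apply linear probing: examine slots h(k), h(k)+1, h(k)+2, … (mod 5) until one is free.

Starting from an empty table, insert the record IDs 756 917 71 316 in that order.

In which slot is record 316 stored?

Insert 756: h=3, slot 3 empty -> index 3.
Insert 917: h=0, slot 0 empty -> index 0.
Insert 71: h=3, slot 3 occupied -> index 4.
Insert 316: h=3, slots 3,4,0 occupied -> index 1.
Table: [917, 316, -, 756, 71]

1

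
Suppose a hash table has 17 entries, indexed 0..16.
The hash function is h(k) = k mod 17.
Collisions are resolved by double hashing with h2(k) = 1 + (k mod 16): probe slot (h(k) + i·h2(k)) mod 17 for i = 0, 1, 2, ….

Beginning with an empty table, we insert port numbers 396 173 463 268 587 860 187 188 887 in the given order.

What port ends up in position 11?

887

396 hashes to 5; slot 5 is free -> place at 5.
173 hashes to 3; slot 3 is free -> place at 3.
463 hashes to 4; slot 4 is free -> place at 4.
268 hashes to 13; slot 13 is free -> place at 13.
587 hashes to 9; slot 9 is free -> place at 9.
860 hashes to 10; slot 10 is free -> place at 10.
187 hashes to 0; slot 0 is free -> place at 0.
188 hashes to 1; slot 1 is free -> place at 1.
887 hashes to 3, h2=8; 3 taken -> place at 11.
Table: [187, 188, _, 173, 463, 396, _, _, _, 587, 860, 887, _, 268, _, _, _]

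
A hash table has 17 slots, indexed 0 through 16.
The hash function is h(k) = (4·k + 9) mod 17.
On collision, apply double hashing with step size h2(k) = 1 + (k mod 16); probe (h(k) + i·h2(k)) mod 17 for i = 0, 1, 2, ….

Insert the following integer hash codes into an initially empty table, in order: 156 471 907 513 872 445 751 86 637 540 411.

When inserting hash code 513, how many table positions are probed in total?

Insert 156: h=4, slot 4 empty -> index 4.
Insert 471: h=6, slot 6 empty -> index 6.
Insert 907: h=16, slot 16 empty -> index 16.
Insert 513: h=4, h2=2, slots 4,6 occupied -> index 8.
Insert 872: h=12, slot 12 empty -> index 12.
Insert 445: h=4, h2=14, slot 4 occupied -> index 1.
Insert 751: h=4, h2=16, slot 4 occupied -> index 3.
Insert 86: h=13, slot 13 empty -> index 13.
Insert 637: h=7, slot 7 empty -> index 7.
Insert 540: h=10, slot 10 empty -> index 10.
Insert 411: h=4, h2=12, slots 4,16 occupied -> index 11.
Table: [—, 445, —, 751, 156, —, 471, 637, 513, —, 540, 411, 872, 86, —, —, 907]

3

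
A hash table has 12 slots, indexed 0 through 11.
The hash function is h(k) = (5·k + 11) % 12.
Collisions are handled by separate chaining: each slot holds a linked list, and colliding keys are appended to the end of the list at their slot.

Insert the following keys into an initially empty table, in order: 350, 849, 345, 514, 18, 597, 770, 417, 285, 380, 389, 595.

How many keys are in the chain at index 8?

5

350 → bucket 9
849 → bucket 8
345 → bucket 8 (collision)
514 → bucket 1
18 → bucket 5
597 → bucket 8 (collision)
770 → bucket 9 (collision)
417 → bucket 8 (collision)
285 → bucket 8 (collision)
380 → bucket 3
389 → bucket 0
595 → bucket 10
Final buckets:
0: 389
1: 514
2: .
3: 380
4: .
5: 18
6: .
7: .
8: 849 -> 345 -> 597 -> 417 -> 285
9: 350 -> 770
10: 595
11: .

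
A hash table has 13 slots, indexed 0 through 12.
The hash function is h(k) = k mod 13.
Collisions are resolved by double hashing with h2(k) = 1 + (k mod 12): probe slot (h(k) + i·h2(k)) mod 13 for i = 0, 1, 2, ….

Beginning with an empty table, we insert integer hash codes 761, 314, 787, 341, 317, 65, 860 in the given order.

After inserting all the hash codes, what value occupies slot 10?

787

761 hashes to 7; slot 7 is free -> place at 7.
314 hashes to 2; slot 2 is free -> place at 2.
787 hashes to 7, h2=8; 7,2 taken -> place at 10.
341 hashes to 3; slot 3 is free -> place at 3.
317 hashes to 5; slot 5 is free -> place at 5.
65 hashes to 0; slot 0 is free -> place at 0.
860 hashes to 2, h2=9; 2 taken -> place at 11.
Table: [65, _, 314, 341, _, 317, _, 761, _, _, 787, 860, _]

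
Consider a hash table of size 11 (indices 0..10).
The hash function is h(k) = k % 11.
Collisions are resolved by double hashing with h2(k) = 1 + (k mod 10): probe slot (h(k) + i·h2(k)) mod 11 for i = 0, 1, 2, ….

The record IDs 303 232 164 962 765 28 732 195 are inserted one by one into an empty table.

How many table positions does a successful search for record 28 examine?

2

303: h=6 → slot 6
232: h=1 → slot 1
164: h=10 → slot 10
962: h=5 → slot 5
765: h=6, h2=6, probe 6,1,7 → slot 7
28: h=6, h2=9, probe 6,4 → slot 4
732: h=6, h2=3, probe 6,9 → slot 9
195: h=8 → slot 8
Table: [_, 232, _, _, 28, 962, 303, 765, 195, 732, 164]
Lookup 28: h=6, h2=9, probe 6,4 → found at 4.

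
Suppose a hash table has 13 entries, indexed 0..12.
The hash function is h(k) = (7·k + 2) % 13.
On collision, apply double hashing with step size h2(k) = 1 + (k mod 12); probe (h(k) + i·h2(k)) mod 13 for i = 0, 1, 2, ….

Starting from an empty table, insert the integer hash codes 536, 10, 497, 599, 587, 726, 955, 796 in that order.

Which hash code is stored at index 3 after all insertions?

497

536: h=10 -> slot 10
10: h=7 -> slot 7
497: h=10, h2=6, probe 10,3 -> slot 3
599: h=9 -> slot 9
587: h=3, h2=12, probe 3,2 -> slot 2
726: h=1 -> slot 1
955: h=5 -> slot 5
796: h=10, h2=5, probe 10,2,7,12 -> slot 12
Table: [., 726, 587, 497, ., 955, ., 10, ., 599, 536, ., 796]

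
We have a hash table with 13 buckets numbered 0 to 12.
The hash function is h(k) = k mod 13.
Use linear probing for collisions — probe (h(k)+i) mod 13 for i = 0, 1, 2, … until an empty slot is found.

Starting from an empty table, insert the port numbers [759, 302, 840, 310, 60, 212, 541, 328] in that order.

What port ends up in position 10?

541

759 hashes to 5; slot 5 is free → place at 5.
302 hashes to 3; slot 3 is free → place at 3.
840 hashes to 8; slot 8 is free → place at 8.
310 hashes to 11; slot 11 is free → place at 11.
60 hashes to 8; 8 taken → place at 9.
212 hashes to 4; slot 4 is free → place at 4.
541 hashes to 8; 8,9 taken → place at 10.
328 hashes to 3; 3,4,5 taken → place at 6.
Table: [-, -, -, 302, 212, 759, 328, -, 840, 60, 541, 310, -]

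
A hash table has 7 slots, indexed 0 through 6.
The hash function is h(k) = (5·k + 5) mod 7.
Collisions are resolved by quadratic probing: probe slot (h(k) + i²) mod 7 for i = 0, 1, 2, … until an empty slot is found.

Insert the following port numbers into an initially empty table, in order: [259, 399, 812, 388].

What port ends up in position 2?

812

259: h=5 -> slot 5
399: h=5, probe 5,6 -> slot 6
812: h=5, probe 5,6,2 -> slot 2
388: h=6, probe 6,0 -> slot 0
Table: [388, ∅, 812, ∅, ∅, 259, 399]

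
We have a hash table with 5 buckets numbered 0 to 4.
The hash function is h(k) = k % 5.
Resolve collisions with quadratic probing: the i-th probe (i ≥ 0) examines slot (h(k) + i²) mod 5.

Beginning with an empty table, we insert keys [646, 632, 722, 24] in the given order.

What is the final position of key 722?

Insert 646: h=1, slot 1 empty → index 1.
Insert 632: h=2, slot 2 empty → index 2.
Insert 722: h=2, slot 2 occupied → index 3.
Insert 24: h=4, slot 4 empty → index 4.
Table: [., 646, 632, 722, 24]

3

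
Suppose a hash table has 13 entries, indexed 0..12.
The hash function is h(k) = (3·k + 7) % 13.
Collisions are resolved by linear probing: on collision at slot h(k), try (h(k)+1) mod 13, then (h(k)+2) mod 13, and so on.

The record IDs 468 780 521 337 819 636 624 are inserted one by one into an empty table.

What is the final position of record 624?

468: h=7 => slot 7
780: h=7, probe 7,8 => slot 8
521: h=10 => slot 10
337: h=4 => slot 4
819: h=7, probe 7,8,9 => slot 9
636: h=4, probe 4,5 => slot 5
624: h=7, probe 7,8,9,10,11 => slot 11
Table: [-, -, -, -, 337, 636, -, 468, 780, 819, 521, 624, -]

11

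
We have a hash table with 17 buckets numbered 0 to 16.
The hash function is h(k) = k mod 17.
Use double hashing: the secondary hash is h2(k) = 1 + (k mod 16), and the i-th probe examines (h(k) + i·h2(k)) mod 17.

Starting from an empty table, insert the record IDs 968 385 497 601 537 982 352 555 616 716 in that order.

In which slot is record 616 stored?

5

968 hashes to 16; slot 16 is free -> place at 16.
385 hashes to 11; slot 11 is free -> place at 11.
497 hashes to 4; slot 4 is free -> place at 4.
601 hashes to 6; slot 6 is free -> place at 6.
537 hashes to 10; slot 10 is free -> place at 10.
982 hashes to 13; slot 13 is free -> place at 13.
352 hashes to 12; slot 12 is free -> place at 12.
555 hashes to 11, h2=12; 11,6 taken -> place at 1.
616 hashes to 4, h2=9; 4,13 taken -> place at 5.
716 hashes to 2; slot 2 is free -> place at 2.
Table: [—, 555, 716, —, 497, 616, 601, —, —, —, 537, 385, 352, 982, —, —, 968]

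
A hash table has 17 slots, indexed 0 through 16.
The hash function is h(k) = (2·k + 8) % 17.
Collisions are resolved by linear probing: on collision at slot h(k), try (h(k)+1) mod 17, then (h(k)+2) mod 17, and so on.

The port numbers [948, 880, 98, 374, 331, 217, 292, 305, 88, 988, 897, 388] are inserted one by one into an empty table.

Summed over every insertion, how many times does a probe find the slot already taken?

14

948 hashes to 0; slot 0 is free → place at 0.
880 hashes to 0; 0 taken → place at 1.
98 hashes to 0; 0,1 taken → place at 2.
374 hashes to 8; slot 8 is free → place at 8.
331 hashes to 7; slot 7 is free → place at 7.
217 hashes to 0; 0,1,2 taken → place at 3.
292 hashes to 14; slot 14 is free → place at 14.
305 hashes to 6; slot 6 is free → place at 6.
88 hashes to 14; 14 taken → place at 15.
988 hashes to 12; slot 12 is free → place at 12.
897 hashes to 0; 0,1,2,3 taken → place at 4.
388 hashes to 2; 2,3,4 taken → place at 5.
Table: [948, 880, 98, 217, 897, 388, 305, 331, 374, ., ., ., 988, ., 292, 88, .]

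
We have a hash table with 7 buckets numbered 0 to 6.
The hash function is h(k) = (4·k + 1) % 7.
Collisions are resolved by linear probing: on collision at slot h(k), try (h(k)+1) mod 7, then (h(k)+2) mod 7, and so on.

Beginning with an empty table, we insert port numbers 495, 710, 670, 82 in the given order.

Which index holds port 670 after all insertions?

495 hashes to 0; slot 0 is free → place at 0.
710 hashes to 6; slot 6 is free → place at 6.
670 hashes to 0; 0 taken → place at 1.
82 hashes to 0; 0,1 taken → place at 2.
Table: [495, 670, 82, -, -, -, 710]

1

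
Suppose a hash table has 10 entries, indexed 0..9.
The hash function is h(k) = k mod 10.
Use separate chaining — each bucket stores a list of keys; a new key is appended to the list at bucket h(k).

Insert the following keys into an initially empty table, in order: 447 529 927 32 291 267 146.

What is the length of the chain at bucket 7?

447 -> bucket 7
529 -> bucket 9
927 -> bucket 7 (collision)
32 -> bucket 2
291 -> bucket 1
267 -> bucket 7 (collision)
146 -> bucket 6
Final buckets:
0: _
1: 291
2: 32
3: _
4: _
5: _
6: 146
7: 447 -> 927 -> 267
8: _
9: 529

3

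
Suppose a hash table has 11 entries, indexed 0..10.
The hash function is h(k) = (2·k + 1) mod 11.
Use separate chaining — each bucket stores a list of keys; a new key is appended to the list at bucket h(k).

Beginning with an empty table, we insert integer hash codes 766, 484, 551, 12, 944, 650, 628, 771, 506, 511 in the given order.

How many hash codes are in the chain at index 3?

5

766 → bucket 4
484 → bucket 1
551 → bucket 3
12 → bucket 3 (collision)
944 → bucket 8
650 → bucket 3 (collision)
628 → bucket 3 (collision)
771 → bucket 3 (collision)
506 → bucket 1 (collision)
511 → bucket 0
Final buckets:
0: 511
1: 484 -> 506
2: _
3: 551 -> 12 -> 650 -> 628 -> 771
4: 766
5: _
6: _
7: _
8: 944
9: _
10: _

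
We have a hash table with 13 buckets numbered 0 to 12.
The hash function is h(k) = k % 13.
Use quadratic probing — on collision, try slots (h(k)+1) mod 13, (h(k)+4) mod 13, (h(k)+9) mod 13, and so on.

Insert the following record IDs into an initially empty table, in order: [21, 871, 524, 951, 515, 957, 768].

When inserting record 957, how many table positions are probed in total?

21 hashes to 8; slot 8 is free → place at 8.
871 hashes to 0; slot 0 is free → place at 0.
524 hashes to 4; slot 4 is free → place at 4.
951 hashes to 2; slot 2 is free → place at 2.
515 hashes to 8; 8 taken → place at 9.
957 hashes to 8; 8,9 taken → place at 12.
768 hashes to 1; slot 1 is free → place at 1.
Table: [871, 768, 951, _, 524, _, _, _, 21, 515, _, _, 957]

3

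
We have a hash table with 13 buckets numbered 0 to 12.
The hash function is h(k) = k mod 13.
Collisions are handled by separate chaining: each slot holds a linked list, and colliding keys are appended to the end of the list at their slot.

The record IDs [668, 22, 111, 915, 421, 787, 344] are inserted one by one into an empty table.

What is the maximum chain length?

Insert 668: h=5, bucket 5 empty -> new chain.
Insert 22: h=9, bucket 9 empty -> new chain.
Insert 111: h=7, bucket 7 empty -> new chain.
Insert 915: h=5, bucket 5 nonempty -> append to chain.
Insert 421: h=5, bucket 5 nonempty -> append to chain.
Insert 787: h=7, bucket 7 nonempty -> append to chain.
Insert 344: h=6, bucket 6 empty -> new chain.
Final buckets:
0: _
1: _
2: _
3: _
4: _
5: 668 -> 915 -> 421
6: 344
7: 111 -> 787
8: _
9: 22
10: _
11: _
12: _

3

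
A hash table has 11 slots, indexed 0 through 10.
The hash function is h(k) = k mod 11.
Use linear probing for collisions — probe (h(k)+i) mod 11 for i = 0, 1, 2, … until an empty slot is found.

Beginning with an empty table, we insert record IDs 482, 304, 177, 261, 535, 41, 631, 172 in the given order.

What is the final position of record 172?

482 hashes to 9; slot 9 is free → place at 9.
304 hashes to 7; slot 7 is free → place at 7.
177 hashes to 1; slot 1 is free → place at 1.
261 hashes to 8; slot 8 is free → place at 8.
535 hashes to 7; 7,8,9 taken → place at 10.
41 hashes to 8; 8,9,10 taken → place at 0.
631 hashes to 4; slot 4 is free → place at 4.
172 hashes to 7; 7,8,9,10,0,1 taken → place at 2.
Table: [41, 177, 172, ∅, 631, ∅, ∅, 304, 261, 482, 535]

2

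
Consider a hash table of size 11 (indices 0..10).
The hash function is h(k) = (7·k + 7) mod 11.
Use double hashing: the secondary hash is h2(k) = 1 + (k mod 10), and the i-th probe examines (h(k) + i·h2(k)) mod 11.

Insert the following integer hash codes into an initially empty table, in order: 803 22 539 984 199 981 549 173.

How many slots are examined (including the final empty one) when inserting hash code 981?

803 hashes to 7; slot 7 is free => place at 7.
22 hashes to 7, h2=3; 7 taken => place at 10.
539 hashes to 7, h2=10; 7 taken => place at 6.
984 hashes to 9; slot 9 is free => place at 9.
199 hashes to 3; slot 3 is free => place at 3.
981 hashes to 10, h2=2; 10 taken => place at 1.
549 hashes to 0; slot 0 is free => place at 0.
173 hashes to 8; slot 8 is free => place at 8.
Table: [549, 981, ., 199, ., ., 539, 803, 173, 984, 22]

2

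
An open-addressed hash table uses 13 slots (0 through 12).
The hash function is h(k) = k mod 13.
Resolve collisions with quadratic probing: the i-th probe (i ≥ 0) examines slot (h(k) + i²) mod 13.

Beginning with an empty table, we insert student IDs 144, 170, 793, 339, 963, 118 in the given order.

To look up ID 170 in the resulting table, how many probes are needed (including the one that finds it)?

Insert 144: h=1, slot 1 empty → index 1.
Insert 170: h=1, slot 1 occupied → index 2.
Insert 793: h=0, slot 0 empty → index 0.
Insert 339: h=1, slots 1,2 occupied → index 5.
Insert 963: h=1, slots 1,2,5 occupied → index 10.
Insert 118: h=1, slots 1,2,5,10 occupied → index 4.
Table: [793, 144, 170, -, 118, 339, -, -, -, -, 963, -, -]
Lookup 170: h=1, probe 1,2 → found at 2.

2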